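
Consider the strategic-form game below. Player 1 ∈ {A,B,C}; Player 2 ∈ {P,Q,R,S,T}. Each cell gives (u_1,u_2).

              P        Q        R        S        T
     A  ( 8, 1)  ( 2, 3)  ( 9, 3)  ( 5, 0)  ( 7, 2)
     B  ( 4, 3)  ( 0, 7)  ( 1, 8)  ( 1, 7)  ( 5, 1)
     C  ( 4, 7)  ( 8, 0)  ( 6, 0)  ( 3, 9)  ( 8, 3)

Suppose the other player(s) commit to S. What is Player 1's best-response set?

u_1(A vs S) = 5
u_1(B vs S) = 1
u_1(C vs S) = 3
max payoff 5 at {A}

argmax u_1 = {A}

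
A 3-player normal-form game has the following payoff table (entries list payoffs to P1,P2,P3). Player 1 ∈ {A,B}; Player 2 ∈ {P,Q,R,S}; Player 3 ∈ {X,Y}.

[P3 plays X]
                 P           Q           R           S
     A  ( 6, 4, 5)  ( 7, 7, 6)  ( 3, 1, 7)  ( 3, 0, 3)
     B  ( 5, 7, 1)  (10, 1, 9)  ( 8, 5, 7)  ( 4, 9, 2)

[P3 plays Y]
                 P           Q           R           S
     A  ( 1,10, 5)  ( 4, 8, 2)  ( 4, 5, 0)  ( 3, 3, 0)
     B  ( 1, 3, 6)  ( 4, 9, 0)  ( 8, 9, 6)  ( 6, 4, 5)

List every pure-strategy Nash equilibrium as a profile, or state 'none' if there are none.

PSNE = {(A,P,Y)}

(A,P,X): not NE [P2→Q gives 7>4]
(A,P,Y): NE
(A,Q,X): not NE [P1→B gives 10>7]
(A,Q,Y): not NE [P2→P gives 10>8; P3→X gives 6>2]
(A,R,X): not NE [P1→B gives 8>3; P2→Q gives 7>1]
(A,R,Y): not NE [P1→B gives 8>4; P2→P gives 10>5; P3→X gives 7>0]
(A,S,X): not NE [P1→B gives 4>3; P2→Q gives 7>0]
(A,S,Y): not NE [P1→B gives 6>3; P2→P gives 10>3; P3→X gives 3>0]
(B,P,X): not NE [P1→A gives 6>5; P2→S gives 9>7; P3→Y gives 6>1]
(B,P,Y): not NE [P2→R gives 9>3]
(B,Q,X): not NE [P2→S gives 9>1]
(B,Q,Y): not NE [P3→X gives 9>0]
(B,R,X): not NE [P2→S gives 9>5]
(B,R,Y): not NE [P3→X gives 7>6]
(B,S,X): not NE [P3→Y gives 5>2]
(B,S,Y): not NE [P2→R gives 9>4]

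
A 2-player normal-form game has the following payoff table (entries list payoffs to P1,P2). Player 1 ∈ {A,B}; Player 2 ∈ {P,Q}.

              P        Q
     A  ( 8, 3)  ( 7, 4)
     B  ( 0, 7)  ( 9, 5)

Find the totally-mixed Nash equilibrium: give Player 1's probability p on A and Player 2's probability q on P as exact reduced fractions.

P1 indiff ⇒ q·8+(1-q)·7 = q·0+(1-q)·9 ⇒ q(8) = (1-q)(2) ⇒ q = 1/5
P2 indiff ⇒ p·3+(1-p)·7 = p·4+(1-p)·5 ⇒ p(-1) = (1-p)(-2) ⇒ p = 2/3

p=2/3, q=1/5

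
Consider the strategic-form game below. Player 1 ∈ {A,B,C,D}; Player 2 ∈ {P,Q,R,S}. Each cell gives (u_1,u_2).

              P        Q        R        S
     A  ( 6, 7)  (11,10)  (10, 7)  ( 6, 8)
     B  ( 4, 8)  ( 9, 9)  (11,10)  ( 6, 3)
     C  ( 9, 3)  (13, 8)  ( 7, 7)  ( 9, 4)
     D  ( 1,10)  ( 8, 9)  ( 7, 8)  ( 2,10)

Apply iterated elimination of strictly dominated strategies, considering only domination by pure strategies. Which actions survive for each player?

IESDS → P1:{A,B,C} P2:{Q,R}

P1 drop D (A beats it: P:6>1 Q:11>8 R:10>7 S:6>2)
P2 drop P (Q beats it: A:10>7 B:9>8 C:8>3)
P2 drop S (Q beats it: A:10>8 B:9>3 C:8>4)
P1→{A,B,C} P2→{Q,R}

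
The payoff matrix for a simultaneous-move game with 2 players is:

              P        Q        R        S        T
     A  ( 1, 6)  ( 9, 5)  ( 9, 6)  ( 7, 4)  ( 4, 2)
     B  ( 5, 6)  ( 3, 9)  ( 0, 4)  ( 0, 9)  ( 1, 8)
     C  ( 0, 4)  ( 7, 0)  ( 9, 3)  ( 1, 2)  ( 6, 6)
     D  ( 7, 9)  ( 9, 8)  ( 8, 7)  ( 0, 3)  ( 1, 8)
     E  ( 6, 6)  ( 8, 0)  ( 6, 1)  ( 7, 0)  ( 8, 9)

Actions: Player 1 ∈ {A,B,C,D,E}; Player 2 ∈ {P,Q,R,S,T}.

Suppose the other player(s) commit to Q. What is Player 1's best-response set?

u_1(A vs Q) = 9
u_1(B vs Q) = 3
u_1(C vs Q) = 7
u_1(D vs Q) = 9
u_1(E vs Q) = 8
max payoff 9 at {A,D}

argmax u_1 = {A,D}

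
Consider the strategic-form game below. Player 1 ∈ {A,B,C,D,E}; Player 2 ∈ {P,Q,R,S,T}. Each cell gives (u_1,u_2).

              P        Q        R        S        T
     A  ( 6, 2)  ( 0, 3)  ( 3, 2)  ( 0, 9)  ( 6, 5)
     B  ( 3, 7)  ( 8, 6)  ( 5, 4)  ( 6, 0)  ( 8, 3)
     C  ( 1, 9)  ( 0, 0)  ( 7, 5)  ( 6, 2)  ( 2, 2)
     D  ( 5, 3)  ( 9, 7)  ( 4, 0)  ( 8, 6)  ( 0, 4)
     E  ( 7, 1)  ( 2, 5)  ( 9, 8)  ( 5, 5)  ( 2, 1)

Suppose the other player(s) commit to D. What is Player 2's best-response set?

u_2(P vs D) = 3
u_2(Q vs D) = 7
u_2(R vs D) = 0
u_2(S vs D) = 6
u_2(T vs D) = 4
max payoff 7 at {Q}

argmax u_2 = {Q}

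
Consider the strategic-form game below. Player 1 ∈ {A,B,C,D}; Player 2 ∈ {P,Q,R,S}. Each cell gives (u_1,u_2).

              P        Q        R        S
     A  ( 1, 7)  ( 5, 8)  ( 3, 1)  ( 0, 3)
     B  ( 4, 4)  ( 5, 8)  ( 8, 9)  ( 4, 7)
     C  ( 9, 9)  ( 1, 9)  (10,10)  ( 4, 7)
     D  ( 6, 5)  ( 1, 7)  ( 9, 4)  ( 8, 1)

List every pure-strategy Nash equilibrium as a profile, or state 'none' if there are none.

(A,P): not NE [P1→C gives 9>1; P2→Q gives 8>7]
(A,Q): NE
(A,R): not NE [P1→C gives 10>3; P2→Q gives 8>1]
(A,S): not NE [P1→D gives 8>0; P2→Q gives 8>3]
(B,P): not NE [P1→C gives 9>4; P2→R gives 9>4]
(B,Q): not NE [P2→R gives 9>8]
(B,R): not NE [P1→C gives 10>8]
(B,S): not NE [P1→D gives 8>4; P2→R gives 9>7]
(C,P): not NE [P2→R gives 10>9]
(C,Q): not NE [P1→B gives 5>1; P2→R gives 10>9]
(C,R): NE
(C,S): not NE [P1→D gives 8>4; P2→R gives 10>7]
(D,P): not NE [P1→C gives 9>6; P2→Q gives 7>5]
(D,Q): not NE [P1→B gives 5>1]
(D,R): not NE [P1→C gives 10>9; P2→Q gives 7>4]
(D,S): not NE [P2→Q gives 7>1]

PSNE = {(A,Q), (C,R)}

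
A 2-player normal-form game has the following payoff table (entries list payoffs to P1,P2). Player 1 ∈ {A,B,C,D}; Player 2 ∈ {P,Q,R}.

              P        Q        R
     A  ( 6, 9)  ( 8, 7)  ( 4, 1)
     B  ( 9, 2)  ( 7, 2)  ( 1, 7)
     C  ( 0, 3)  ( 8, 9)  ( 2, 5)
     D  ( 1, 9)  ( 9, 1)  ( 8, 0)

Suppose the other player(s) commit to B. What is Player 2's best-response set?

u_2(P vs B) = 2
u_2(Q vs B) = 2
u_2(R vs B) = 7
max payoff 7 at {R}

P2 best: {R}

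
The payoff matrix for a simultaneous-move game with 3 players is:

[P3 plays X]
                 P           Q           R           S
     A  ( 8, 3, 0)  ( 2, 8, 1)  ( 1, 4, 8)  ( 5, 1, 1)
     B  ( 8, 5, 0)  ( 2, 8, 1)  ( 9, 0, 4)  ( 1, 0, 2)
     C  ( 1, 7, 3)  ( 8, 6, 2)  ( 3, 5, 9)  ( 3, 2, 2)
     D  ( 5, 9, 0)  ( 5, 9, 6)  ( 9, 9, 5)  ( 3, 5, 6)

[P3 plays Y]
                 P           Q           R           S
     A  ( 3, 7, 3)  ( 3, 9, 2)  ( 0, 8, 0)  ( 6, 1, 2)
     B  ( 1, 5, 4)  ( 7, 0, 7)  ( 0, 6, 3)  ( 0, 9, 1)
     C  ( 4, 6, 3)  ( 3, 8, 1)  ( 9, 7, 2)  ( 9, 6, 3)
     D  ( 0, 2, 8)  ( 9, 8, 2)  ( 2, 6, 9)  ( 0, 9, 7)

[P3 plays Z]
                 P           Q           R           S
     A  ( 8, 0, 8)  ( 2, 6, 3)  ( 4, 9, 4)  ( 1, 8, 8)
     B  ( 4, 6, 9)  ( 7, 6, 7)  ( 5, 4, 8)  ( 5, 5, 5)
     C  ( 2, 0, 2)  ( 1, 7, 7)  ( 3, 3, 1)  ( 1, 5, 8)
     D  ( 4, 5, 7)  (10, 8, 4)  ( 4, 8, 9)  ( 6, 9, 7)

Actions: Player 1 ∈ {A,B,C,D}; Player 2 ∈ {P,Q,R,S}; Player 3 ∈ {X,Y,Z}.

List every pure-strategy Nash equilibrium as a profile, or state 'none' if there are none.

(A,P,X): not NE [P2→Q gives 8>3; P3→Z gives 8>0]
(A,P,Y): not NE [P1→C gives 4>3; P2→Q gives 9>7; P3→Z gives 8>3]
(A,P,Z): not NE [P2→R gives 9>0]
(A,Q,X): not NE [P1→C gives 8>2; P3→Z gives 3>1]
(A,Q,Y): not NE [P1→D gives 9>3; P3→Z gives 3>2]
(A,Q,Z): not NE [P1→D gives 10>2; P2→R gives 9>6]
(A,R,X): not NE [P1→D gives 9>1; P2→Q gives 8>4]
(A,R,Y): not NE [P1→C gives 9>0; P2→Q gives 9>8; P3→X gives 8>0]
(A,R,Z): not NE [P1→B gives 5>4; P3→X gives 8>4]
(A,S,X): not NE [P2→Q gives 8>1; P3→Z gives 8>1]
(A,S,Y): not NE [P1→C gives 9>6; P2→Q gives 9>1; P3→Z gives 8>2]
(A,S,Z): not NE [P1→D gives 6>1; P2→R gives 9>8]
(B,P,X): not NE [P2→Q gives 8>5; P3→Z gives 9>0]
(B,P,Y): not NE [P1→C gives 4>1; P2→S gives 9>5; P3→Z gives 9>4]
(B,P,Z): not NE [P1→A gives 8>4]
(B,Q,X): not NE [P1→C gives 8>2; P3→Z gives 7>1]
(B,Q,Y): not NE [P1→D gives 9>7; P2→S gives 9>0]
(B,Q,Z): not NE [P1→D gives 10>7]
(B,R,X): not NE [P2→Q gives 8>0; P3→Z gives 8>4]
(B,R,Y): not NE [P1→C gives 9>0; P2→S gives 9>6; P3→Z gives 8>3]
(B,R,Z): not NE [P2→Q gives 6>4]
(B,S,X): not NE [P1→A gives 5>1; P2→Q gives 8>0; P3→Z gives 5>2]
(B,S,Y): not NE [P1→C gives 9>0; P3→Z gives 5>1]
(B,S,Z): not NE [P1→D gives 6>5; P2→Q gives 6>5]
(C,P,X): not NE [P1→B gives 8>1]
(C,P,Y): not NE [P2→Q gives 8>6]
(C,P,Z): not NE [P1→A gives 8>2; P2→Q gives 7>0; P3→Y gives 3>2]
(C,Q,X): not NE [P2→P gives 7>6; P3→Z gives 7>2]
(C,Q,Y): not NE [P1→D gives 9>3; P3→Z gives 7>1]
(C,Q,Z): not NE [P1→D gives 10>1]
(C,R,X): not NE [P1→D gives 9>3; P2→P gives 7>5]
(C,R,Y): not NE [P2→Q gives 8>7; P3→X gives 9>2]
(C,R,Z): not NE [P1→B gives 5>3; P2→Q gives 7>3; P3→X gives 9>1]
(C,S,X): not NE [P1→A gives 5>3; P2→P gives 7>2; P3→Z gives 8>2]
(C,S,Y): not NE [P2→Q gives 8>6; P3→Z gives 8>3]
(C,S,Z): not NE [P1→D gives 6>1; P2→Q gives 7>5]
(D,P,X): not NE [P1→B gives 8>5; P3→Y gives 8>0]
(D,P,Y): not NE [P1→C gives 4>0; P2→S gives 9>2]
(D,P,Z): not NE [P1→A gives 8>4; P2→S gives 9>5; P3→Y gives 8>7]
(D,Q,X): not NE [P1→C gives 8>5]
(D,Q,Y): not NE [P2→S gives 9>8; P3→X gives 6>2]
(D,Q,Z): not NE [P2→S gives 9>8; P3→X gives 6>4]
(D,R,X): not NE [P3→Z gives 9>5]
(D,R,Y): not NE [P1→C gives 9>2; P2→S gives 9>6]
(D,R,Z): not NE [P1→B gives 5>4; P2→S gives 9>8]
(D,S,X): not NE [P1→A gives 5>3; P2→R gives 9>5; P3→Z gives 7>6]
(D,S,Y): not NE [P1→C gives 9>0]
(D,S,Z): NE

NE set: (D,S,Z)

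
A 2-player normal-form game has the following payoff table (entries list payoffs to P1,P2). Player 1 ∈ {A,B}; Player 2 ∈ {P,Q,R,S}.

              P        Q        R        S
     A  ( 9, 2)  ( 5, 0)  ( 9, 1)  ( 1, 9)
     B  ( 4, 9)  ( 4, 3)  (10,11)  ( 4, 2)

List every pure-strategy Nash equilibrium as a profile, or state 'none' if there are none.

PSNE = {(B,R)}

(A,P): not NE [P2→S gives 9>2]
(A,Q): not NE [P2→S gives 9>0]
(A,R): not NE [P1→B gives 10>9; P2→S gives 9>1]
(A,S): not NE [P1→B gives 4>1]
(B,P): not NE [P1→A gives 9>4; P2→R gives 11>9]
(B,Q): not NE [P1→A gives 5>4; P2→R gives 11>3]
(B,R): NE
(B,S): not NE [P2→R gives 11>2]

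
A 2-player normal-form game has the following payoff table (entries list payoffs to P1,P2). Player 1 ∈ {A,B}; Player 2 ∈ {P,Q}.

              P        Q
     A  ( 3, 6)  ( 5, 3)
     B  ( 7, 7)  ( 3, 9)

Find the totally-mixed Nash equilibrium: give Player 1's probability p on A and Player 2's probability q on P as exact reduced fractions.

P1 indiff ⇒ q·3+(1-q)·5 = q·7+(1-q)·3 ⇒ q(-4) = (1-q)(-2) ⇒ q = 1/3
P2 indiff ⇒ p·6+(1-p)·7 = p·3+(1-p)·9 ⇒ p(3) = (1-p)(2) ⇒ p = 2/5

(p,q) = (2/5, 1/3)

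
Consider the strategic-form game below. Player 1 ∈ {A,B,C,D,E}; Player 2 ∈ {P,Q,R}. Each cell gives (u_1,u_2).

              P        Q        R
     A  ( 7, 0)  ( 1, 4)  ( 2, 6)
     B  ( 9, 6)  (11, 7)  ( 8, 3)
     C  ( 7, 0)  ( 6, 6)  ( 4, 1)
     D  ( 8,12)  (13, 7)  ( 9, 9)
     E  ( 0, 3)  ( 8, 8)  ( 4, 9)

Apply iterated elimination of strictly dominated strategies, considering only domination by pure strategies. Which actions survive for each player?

P1 drop A (B beats it: P:9>7 Q:11>1 R:8>2)
P1 drop C (B beats it: P:9>7 Q:11>6 R:8>4)
P1 drop E (B beats it: P:9>0 Q:11>8 R:8>4)
P2 drop R (P beats it: B:6>3 D:12>9)
P1→{B,D} P2→{P,Q}

Survivors P1:{B,D} P2:{P,Q}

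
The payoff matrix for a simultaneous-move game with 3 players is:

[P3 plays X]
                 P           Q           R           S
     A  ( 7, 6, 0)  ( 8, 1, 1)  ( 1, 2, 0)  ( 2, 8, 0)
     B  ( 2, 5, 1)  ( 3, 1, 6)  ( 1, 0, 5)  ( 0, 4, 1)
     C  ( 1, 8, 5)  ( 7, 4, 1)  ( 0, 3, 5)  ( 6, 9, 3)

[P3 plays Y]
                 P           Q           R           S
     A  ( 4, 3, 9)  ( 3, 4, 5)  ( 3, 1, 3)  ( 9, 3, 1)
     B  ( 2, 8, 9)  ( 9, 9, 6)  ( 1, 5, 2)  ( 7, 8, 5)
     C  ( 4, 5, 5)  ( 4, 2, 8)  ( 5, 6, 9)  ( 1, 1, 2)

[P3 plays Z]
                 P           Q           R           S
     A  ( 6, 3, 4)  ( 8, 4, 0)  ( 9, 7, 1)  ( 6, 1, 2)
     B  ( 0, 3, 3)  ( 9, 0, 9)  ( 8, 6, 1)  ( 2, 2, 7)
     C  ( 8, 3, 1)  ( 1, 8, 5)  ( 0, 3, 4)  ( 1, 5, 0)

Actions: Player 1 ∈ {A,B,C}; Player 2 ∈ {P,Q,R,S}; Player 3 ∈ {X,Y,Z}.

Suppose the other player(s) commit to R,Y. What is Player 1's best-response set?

u_1(A vs R,Y) = 3
u_1(B vs R,Y) = 1
u_1(C vs R,Y) = 5
max payoff 5 at {C}

argmax u_1 = {C}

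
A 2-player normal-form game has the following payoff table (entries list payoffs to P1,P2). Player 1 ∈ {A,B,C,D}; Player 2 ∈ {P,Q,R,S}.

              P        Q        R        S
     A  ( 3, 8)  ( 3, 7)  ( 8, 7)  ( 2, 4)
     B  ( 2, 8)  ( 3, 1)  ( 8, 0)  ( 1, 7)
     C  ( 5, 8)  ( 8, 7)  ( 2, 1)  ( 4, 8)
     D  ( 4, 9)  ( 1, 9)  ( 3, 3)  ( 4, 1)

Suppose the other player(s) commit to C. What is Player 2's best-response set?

u_2(P vs C) = 8
u_2(Q vs C) = 7
u_2(R vs C) = 1
u_2(S vs C) = 8
max payoff 8 at {P,S}

P2 best: {P,S}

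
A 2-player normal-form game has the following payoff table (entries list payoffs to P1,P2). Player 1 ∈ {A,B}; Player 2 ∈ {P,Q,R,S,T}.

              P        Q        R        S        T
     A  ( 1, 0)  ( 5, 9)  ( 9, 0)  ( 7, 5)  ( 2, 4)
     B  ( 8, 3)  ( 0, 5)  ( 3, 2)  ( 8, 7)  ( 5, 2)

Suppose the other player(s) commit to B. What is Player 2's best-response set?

argmax u_2 = {S}

u_2(P vs B) = 3
u_2(Q vs B) = 5
u_2(R vs B) = 2
u_2(S vs B) = 7
u_2(T vs B) = 2
max payoff 7 at {S}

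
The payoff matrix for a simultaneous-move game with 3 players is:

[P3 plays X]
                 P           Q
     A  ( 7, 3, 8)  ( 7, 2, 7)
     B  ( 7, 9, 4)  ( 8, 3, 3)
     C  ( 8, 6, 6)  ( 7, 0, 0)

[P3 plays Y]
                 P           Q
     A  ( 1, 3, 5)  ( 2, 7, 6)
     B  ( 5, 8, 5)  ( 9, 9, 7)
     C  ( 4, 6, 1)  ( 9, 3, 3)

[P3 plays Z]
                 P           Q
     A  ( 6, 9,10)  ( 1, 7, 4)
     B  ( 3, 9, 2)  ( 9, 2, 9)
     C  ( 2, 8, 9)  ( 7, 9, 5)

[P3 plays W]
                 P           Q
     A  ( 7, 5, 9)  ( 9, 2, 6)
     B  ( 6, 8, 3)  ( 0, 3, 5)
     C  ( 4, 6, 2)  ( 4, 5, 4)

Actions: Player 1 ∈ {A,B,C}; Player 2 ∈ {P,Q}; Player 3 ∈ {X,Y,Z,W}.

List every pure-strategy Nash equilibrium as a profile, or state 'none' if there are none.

PSNE = {(A,P,Z)}

(A,P,X): not NE [P1→C gives 8>7; P3→Z gives 10>8]
(A,P,Y): not NE [P1→B gives 5>1; P2→Q gives 7>3; P3→Z gives 10>5]
(A,P,Z): NE
(A,P,W): not NE [P3→Z gives 10>9]
(A,Q,X): not NE [P1→B gives 8>7; P2→P gives 3>2]
(A,Q,Y): not NE [P1→C gives 9>2; P3→X gives 7>6]
(A,Q,Z): not NE [P1→B gives 9>1; P2→P gives 9>7; P3→X gives 7>4]
(A,Q,W): not NE [P2→P gives 5>2; P3→X gives 7>6]
(B,P,X): not NE [P1→C gives 8>7; P3→Y gives 5>4]
(B,P,Y): not NE [P2→Q gives 9>8]
(B,P,Z): not NE [P1→A gives 6>3; P3→Y gives 5>2]
(B,P,W): not NE [P1→A gives 7>6; P3→Y gives 5>3]
(B,Q,X): not NE [P2→P gives 9>3; P3→Z gives 9>3]
(B,Q,Y): not NE [P3→Z gives 9>7]
(B,Q,Z): not NE [P2→P gives 9>2]
(B,Q,W): not NE [P1→A gives 9>0; P2→P gives 8>3; P3→Z gives 9>5]
(C,P,X): not NE [P3→Z gives 9>6]
(C,P,Y): not NE [P1→B gives 5>4; P3→Z gives 9>1]
(C,P,Z): not NE [P1→A gives 6>2; P2→Q gives 9>8]
(C,P,W): not NE [P1→A gives 7>4; P3→Z gives 9>2]
(C,Q,X): not NE [P1→B gives 8>7; P2→P gives 6>0; P3→Z gives 5>0]
(C,Q,Y): not NE [P2→P gives 6>3; P3→Z gives 5>3]
(C,Q,Z): not NE [P1→B gives 9>7]
(C,Q,W): not NE [P1→A gives 9>4; P2→P gives 6>5; P3→Z gives 5>4]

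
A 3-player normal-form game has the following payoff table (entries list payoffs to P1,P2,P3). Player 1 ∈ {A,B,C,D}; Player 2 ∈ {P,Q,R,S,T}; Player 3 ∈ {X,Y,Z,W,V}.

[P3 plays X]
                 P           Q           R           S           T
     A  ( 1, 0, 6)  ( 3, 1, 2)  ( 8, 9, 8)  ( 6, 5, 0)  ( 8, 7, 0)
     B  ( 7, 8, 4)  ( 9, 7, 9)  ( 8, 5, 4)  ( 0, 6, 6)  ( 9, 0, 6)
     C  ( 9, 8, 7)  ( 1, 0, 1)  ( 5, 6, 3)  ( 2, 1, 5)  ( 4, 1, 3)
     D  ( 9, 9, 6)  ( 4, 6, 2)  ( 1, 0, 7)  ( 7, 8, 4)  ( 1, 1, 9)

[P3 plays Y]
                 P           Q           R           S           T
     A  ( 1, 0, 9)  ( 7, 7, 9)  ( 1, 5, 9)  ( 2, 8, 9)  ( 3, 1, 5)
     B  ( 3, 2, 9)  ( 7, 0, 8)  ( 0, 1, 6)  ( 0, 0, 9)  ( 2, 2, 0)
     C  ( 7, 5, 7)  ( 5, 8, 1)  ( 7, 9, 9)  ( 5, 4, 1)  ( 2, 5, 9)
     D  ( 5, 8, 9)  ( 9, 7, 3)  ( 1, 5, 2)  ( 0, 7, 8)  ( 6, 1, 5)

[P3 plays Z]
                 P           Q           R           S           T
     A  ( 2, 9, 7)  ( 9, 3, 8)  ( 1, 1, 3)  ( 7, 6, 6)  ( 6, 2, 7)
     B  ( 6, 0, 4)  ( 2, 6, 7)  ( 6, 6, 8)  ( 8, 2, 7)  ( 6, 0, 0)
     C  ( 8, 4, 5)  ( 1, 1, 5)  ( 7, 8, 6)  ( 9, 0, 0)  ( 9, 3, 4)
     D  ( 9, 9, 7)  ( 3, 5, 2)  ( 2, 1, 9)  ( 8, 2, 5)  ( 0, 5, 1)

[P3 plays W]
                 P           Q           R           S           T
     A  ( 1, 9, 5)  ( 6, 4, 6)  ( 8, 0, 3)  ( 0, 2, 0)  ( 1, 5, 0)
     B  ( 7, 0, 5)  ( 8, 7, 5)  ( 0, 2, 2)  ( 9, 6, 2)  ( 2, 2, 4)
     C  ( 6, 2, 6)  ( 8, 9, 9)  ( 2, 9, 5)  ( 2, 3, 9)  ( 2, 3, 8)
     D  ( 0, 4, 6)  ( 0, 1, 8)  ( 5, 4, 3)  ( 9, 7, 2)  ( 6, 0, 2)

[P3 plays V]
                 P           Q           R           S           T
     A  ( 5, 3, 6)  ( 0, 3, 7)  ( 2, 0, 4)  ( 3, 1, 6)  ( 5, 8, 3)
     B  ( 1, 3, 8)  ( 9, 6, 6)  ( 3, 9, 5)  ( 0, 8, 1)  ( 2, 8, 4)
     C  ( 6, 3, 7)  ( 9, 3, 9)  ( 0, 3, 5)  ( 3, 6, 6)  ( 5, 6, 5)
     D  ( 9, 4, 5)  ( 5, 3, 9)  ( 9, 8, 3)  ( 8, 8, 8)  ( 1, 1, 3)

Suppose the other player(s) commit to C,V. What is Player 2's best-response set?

u_2(P vs C,V) = 3
u_2(Q vs C,V) = 3
u_2(R vs C,V) = 3
u_2(S vs C,V) = 6
u_2(T vs C,V) = 6
max payoff 6 at {S,T}

argmax u_2 = {S,T}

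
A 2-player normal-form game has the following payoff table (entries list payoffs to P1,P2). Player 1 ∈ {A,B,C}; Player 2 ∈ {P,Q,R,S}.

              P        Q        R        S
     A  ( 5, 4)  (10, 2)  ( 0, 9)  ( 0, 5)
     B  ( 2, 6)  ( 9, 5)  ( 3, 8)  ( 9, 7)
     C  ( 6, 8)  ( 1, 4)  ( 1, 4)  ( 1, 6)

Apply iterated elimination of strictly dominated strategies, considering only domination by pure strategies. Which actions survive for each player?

P2 drop Q (P beats it: A:4>2 B:6>5 C:8>4)
P1 drop A (C beats it: P:6>5 R:1>0 S:1>0)
P1→{B,C} P2→{P,R,S}

IESDS → P1:{B,C} P2:{P,R,S}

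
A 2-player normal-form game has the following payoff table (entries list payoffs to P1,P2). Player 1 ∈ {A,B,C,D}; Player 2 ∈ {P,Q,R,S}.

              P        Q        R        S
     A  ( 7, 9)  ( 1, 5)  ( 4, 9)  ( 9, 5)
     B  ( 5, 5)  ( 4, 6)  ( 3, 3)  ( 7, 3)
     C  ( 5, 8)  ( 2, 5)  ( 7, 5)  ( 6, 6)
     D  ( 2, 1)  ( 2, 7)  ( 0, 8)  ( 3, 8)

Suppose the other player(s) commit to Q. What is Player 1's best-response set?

BR_1 = {B}

u_1(A vs Q) = 1
u_1(B vs Q) = 4
u_1(C vs Q) = 2
u_1(D vs Q) = 2
max payoff 4 at {B}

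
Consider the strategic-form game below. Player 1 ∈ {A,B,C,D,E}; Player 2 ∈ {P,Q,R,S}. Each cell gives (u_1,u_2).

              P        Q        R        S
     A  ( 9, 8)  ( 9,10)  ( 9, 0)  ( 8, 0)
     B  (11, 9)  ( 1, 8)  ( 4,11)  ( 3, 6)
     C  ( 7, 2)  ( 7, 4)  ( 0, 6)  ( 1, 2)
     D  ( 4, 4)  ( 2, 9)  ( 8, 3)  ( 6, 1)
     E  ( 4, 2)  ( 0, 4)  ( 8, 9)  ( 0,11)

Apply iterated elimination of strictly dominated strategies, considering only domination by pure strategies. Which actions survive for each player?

P1 drop C (A beats it: P:9>7 Q:9>7 R:9>0 S:8>1)
P1 drop D (A beats it: P:9>4 Q:9>2 R:9>8 S:8>6)
P1 drop E (A beats it: P:9>4 Q:9>0 R:9>8 S:8>0)
P2 drop S (P beats it: A:8>0 B:9>6)
P1→{A,B} P2→{P,Q,R}

Remaining: P1:{A,B} P2:{P,Q,R}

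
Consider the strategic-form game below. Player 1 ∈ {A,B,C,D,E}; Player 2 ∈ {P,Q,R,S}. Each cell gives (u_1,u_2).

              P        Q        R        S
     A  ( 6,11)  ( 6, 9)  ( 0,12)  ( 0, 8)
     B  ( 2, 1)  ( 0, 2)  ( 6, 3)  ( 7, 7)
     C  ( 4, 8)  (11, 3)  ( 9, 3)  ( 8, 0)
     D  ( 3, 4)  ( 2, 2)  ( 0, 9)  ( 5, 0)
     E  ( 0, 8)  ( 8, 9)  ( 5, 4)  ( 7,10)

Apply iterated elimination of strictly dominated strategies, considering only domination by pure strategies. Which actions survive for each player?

P1 drop B (C beats it: P:4>2 Q:11>0 R:9>6 S:8>7)
P1 drop D (C beats it: P:4>3 Q:11>2 R:9>0 S:8>5)
P1 drop E (C beats it: P:4>0 Q:11>8 R:9>5 S:8>7)
P2 drop Q (P beats it: A:11>9 C:8>3)
P2 drop S (P beats it: A:11>8 C:8>0)
P1→{A,C} P2→{P,R}

Survivors P1:{A,C} P2:{P,R}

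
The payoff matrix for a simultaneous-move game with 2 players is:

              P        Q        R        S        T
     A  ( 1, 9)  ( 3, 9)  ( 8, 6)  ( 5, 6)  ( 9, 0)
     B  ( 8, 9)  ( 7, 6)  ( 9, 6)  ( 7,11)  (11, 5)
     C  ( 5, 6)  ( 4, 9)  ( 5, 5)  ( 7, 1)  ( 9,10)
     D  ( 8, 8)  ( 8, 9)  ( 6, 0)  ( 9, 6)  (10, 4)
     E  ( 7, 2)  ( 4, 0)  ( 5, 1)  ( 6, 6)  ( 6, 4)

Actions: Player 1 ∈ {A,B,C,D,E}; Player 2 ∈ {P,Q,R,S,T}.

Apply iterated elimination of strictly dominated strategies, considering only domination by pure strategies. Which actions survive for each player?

P1 drop A (B beats it: P:8>1 Q:7>3 R:9>8 S:7>5 T:11>9)
P1 drop C (D beats it: P:8>5 Q:8>4 R:6>5 S:9>7 T:10>9)
P1 drop E (B beats it: P:8>7 Q:7>4 R:9>5 S:7>6 T:11>6)
P2 drop R (P beats it: B:9>6 D:8>0)
P2 drop T (P beats it: B:9>5 D:8>4)
P1→{B,D} P2→{P,Q,S}

IESDS → P1:{B,D} P2:{P,Q,S}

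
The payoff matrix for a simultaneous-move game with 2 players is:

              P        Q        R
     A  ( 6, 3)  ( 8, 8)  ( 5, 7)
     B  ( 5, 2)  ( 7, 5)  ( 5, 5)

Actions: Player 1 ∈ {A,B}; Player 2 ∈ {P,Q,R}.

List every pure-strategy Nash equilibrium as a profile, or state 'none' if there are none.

(A,P): not NE [P2→Q gives 8>3]
(A,Q): NE
(A,R): not NE [P2→Q gives 8>7]
(B,P): not NE [P1→A gives 6>5; P2→R gives 5>2]
(B,Q): not NE [P1→A gives 8>7]
(B,R): NE

NE set: (A,Q), (B,R)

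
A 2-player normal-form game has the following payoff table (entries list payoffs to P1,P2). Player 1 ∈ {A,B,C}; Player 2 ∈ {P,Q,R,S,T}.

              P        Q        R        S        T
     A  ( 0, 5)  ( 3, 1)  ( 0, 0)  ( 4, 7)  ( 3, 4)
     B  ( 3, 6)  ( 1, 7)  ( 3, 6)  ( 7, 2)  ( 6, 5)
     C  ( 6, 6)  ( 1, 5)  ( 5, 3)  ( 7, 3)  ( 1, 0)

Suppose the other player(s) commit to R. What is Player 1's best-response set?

BR_1 = {C}

u_1(A vs R) = 0
u_1(B vs R) = 3
u_1(C vs R) = 5
max payoff 5 at {C}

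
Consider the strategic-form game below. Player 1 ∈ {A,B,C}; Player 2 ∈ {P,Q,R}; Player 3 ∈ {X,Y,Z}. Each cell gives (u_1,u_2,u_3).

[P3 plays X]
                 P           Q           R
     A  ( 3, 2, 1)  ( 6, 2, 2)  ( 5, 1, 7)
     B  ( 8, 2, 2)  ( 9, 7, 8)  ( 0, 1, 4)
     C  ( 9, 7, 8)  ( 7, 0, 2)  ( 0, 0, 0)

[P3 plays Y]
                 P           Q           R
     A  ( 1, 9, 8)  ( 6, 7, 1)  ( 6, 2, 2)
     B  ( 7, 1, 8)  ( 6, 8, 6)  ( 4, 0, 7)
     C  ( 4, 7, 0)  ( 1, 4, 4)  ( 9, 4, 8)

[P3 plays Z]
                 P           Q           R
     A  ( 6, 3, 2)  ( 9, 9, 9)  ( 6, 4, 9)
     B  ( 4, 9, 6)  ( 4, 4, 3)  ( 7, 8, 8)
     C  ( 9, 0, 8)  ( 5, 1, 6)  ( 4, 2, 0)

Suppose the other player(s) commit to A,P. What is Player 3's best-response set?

P3 best: {Y}

u_3(X vs A,P) = 1
u_3(Y vs A,P) = 8
u_3(Z vs A,P) = 2
max payoff 8 at {Y}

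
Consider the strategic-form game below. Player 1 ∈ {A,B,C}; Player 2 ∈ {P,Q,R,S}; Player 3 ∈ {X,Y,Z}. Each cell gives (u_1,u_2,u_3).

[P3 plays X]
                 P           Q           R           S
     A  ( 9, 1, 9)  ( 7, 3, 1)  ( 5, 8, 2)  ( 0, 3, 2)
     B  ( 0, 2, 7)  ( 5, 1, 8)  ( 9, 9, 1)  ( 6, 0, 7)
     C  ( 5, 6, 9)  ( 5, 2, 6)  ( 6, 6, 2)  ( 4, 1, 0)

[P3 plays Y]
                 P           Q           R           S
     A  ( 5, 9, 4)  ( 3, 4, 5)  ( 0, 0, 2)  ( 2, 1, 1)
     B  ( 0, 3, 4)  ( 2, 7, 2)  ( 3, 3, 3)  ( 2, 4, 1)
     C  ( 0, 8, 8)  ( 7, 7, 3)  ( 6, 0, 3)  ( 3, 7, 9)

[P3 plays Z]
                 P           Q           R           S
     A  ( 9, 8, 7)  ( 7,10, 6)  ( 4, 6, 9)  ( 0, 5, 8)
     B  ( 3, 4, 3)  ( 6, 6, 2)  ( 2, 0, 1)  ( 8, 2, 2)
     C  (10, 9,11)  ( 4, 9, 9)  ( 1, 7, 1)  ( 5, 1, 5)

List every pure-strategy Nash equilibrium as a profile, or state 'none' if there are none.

NE set: (A,Q,Z), (C,P,Z)

(A,P,X): not NE [P2→R gives 8>1]
(A,P,Y): not NE [P3→X gives 9>4]
(A,P,Z): not NE [P1→C gives 10>9; P2→Q gives 10>8; P3→X gives 9>7]
(A,Q,X): not NE [P2→R gives 8>3; P3→Z gives 6>1]
(A,Q,Y): not NE [P1→C gives 7>3; P2→P gives 9>4; P3→Z gives 6>5]
(A,Q,Z): NE
(A,R,X): not NE [P1→B gives 9>5; P3→Z gives 9>2]
(A,R,Y): not NE [P1→C gives 6>0; P2→P gives 9>0; P3→Z gives 9>2]
(A,R,Z): not NE [P2→Q gives 10>6]
(A,S,X): not NE [P1→B gives 6>0; P2→R gives 8>3; P3→Z gives 8>2]
(A,S,Y): not NE [P1→C gives 3>2; P2→P gives 9>1; P3→Z gives 8>1]
(A,S,Z): not NE [P1→B gives 8>0; P2→Q gives 10>5]
(B,P,X): not NE [P1→A gives 9>0; P2→R gives 9>2]
(B,P,Y): not NE [P1→A gives 5>0; P2→Q gives 7>3; P3→X gives 7>4]
(B,P,Z): not NE [P1→C gives 10>3; P2→Q gives 6>4; P3→X gives 7>3]
(B,Q,X): not NE [P1→A gives 7>5; P2→R gives 9>1]
(B,Q,Y): not NE [P1→C gives 7>2; P3→X gives 8>2]
(B,Q,Z): not NE [P1→A gives 7>6; P3→X gives 8>2]
(B,R,X): not NE [P3→Y gives 3>1]
(B,R,Y): not NE [P1→C gives 6>3; P2→Q gives 7>3]
(B,R,Z): not NE [P1→A gives 4>2; P2→Q gives 6>0; P3→Y gives 3>1]
(B,S,X): not NE [P2→R gives 9>0]
(B,S,Y): not NE [P1→C gives 3>2; P2→Q gives 7>4; P3→X gives 7>1]
(B,S,Z): not NE [P2→Q gives 6>2; P3→X gives 7>2]
(C,P,X): not NE [P1→A gives 9>5; P3→Z gives 11>9]
(C,P,Y): not NE [P1→A gives 5>0; P3→Z gives 11>8]
(C,P,Z): NE
(C,Q,X): not NE [P1→A gives 7>5; P2→R gives 6>2; P3→Z gives 9>6]
(C,Q,Y): not NE [P2→P gives 8>7; P3→Z gives 9>3]
(C,Q,Z): not NE [P1→A gives 7>4]
(C,R,X): not NE [P1→B gives 9>6; P3→Y gives 3>2]
(C,R,Y): not NE [P2→P gives 8>0]
(C,R,Z): not NE [P1→A gives 4>1; P2→Q gives 9>7; P3→Y gives 3>1]
(C,S,X): not NE [P1→B gives 6>4; P2→R gives 6>1; P3→Y gives 9>0]
(C,S,Y): not NE [P2→P gives 8>7]
(C,S,Z): not NE [P1→B gives 8>5; P2→Q gives 9>1; P3→Y gives 9>5]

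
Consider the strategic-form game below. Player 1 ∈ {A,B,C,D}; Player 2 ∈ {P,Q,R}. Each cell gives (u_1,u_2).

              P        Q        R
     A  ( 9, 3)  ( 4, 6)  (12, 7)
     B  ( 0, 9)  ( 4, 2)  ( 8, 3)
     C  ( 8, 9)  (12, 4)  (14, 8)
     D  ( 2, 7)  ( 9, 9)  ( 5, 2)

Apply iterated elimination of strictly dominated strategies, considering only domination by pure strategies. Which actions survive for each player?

IESDS → P1:{A,C} P2:{P,R}

P1 drop B (C beats it: P:8>0 Q:12>4 R:14>8)
P1 drop D (C beats it: P:8>2 Q:12>9 R:14>5)
P2 drop Q (R beats it: A:7>6 C:8>4)
P1→{A,C} P2→{P,R}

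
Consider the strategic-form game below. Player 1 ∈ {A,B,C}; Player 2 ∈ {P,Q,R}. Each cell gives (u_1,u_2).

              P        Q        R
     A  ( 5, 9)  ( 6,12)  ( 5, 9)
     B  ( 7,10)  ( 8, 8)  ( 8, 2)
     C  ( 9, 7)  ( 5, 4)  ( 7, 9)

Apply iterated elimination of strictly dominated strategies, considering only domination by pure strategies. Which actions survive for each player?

Survivors P1:{B,C} P2:{P,R}

P1 drop A (B beats it: P:7>5 Q:8>6 R:8>5)
P2 drop Q (P beats it: B:10>8 C:7>4)
P1→{B,C} P2→{P,R}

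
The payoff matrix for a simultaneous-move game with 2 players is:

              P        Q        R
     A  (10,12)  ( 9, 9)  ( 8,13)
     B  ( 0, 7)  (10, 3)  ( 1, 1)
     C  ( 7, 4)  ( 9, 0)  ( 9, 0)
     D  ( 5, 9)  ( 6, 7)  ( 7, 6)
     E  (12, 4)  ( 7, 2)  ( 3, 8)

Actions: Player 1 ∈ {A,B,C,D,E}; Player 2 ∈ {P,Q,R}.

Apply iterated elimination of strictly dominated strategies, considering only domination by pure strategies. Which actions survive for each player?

P1 drop D (A beats it: P:10>5 Q:9>6 R:8>7)
P2 drop Q (P beats it: A:12>9 B:7>3 C:4>0 E:4>2)
P1 drop B (A beats it: P:10>0 R:8>1)
P1→{A,C,E} P2→{P,R}

Remaining: P1:{A,C,E} P2:{P,R}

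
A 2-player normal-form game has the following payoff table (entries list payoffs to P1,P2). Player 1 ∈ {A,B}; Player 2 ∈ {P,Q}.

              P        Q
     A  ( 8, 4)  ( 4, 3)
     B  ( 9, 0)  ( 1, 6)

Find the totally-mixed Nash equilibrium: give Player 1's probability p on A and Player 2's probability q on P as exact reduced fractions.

P1 mixes 6/7 on A; P2 mixes 3/4 on P

P1 indiff ⇒ q·8+(1-q)·4 = q·9+(1-q)·1 ⇒ q(-1) = (1-q)(-3) ⇒ q = 3/4
P2 indiff ⇒ p·4+(1-p)·0 = p·3+(1-p)·6 ⇒ p(1) = (1-p)(6) ⇒ p = 6/7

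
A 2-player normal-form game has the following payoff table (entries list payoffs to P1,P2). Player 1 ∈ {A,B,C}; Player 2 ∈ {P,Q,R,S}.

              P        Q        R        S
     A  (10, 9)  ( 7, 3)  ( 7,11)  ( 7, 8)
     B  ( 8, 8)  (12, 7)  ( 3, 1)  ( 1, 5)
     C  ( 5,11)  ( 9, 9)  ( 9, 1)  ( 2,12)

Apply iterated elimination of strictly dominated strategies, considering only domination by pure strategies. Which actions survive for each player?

P2 drop Q (P beats it: A:9>3 B:8>7 C:11>9)
P1 drop B (A beats it: P:10>8 R:7>3 S:7>1)
P1→{A,C} P2→{P,R,S}

Remaining: P1:{A,C} P2:{P,R,S}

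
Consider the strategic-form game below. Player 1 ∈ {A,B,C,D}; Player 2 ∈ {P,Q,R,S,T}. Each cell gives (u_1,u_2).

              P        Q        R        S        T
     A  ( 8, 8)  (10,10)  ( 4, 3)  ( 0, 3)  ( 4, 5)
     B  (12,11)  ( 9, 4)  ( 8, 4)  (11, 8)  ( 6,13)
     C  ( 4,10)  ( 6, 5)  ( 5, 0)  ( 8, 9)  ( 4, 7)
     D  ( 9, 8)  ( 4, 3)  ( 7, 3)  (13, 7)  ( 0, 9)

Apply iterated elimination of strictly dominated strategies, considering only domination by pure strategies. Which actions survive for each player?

P1 drop C (B beats it: P:12>4 Q:9>6 R:8>5 S:11>8 T:6>4)
P2 drop R (P beats it: A:8>3 B:11>4 D:8>3)
P2 drop S (P beats it: A:8>3 B:11>8 D:8>7)
P1 drop D (B beats it: P:12>9 Q:9>4 T:6>0)
P1→{A,B} P2→{P,Q,T}

Survivors P1:{A,B} P2:{P,Q,T}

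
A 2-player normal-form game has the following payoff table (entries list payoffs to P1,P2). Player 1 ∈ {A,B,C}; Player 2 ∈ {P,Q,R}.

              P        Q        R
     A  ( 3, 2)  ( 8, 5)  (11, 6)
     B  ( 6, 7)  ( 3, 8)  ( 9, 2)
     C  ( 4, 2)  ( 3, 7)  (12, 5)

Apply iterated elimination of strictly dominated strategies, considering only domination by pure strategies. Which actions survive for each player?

Remaining: P1:{A,C} P2:{Q,R}

P2 drop P (Q beats it: A:5>2 B:8>7 C:7>2)
P1 drop B (A beats it: Q:8>3 R:11>9)
P1→{A,C} P2→{Q,R}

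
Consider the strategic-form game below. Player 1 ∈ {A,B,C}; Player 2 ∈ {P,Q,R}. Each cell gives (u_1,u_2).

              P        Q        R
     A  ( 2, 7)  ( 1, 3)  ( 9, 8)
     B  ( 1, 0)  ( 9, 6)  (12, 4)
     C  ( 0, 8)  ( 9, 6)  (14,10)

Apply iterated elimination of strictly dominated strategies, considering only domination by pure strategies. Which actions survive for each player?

Survivors P1:{B,C} P2:{Q,R}

P2 drop P (R beats it: A:8>7 B:4>0 C:10>8)
P1 drop A (B beats it: Q:9>1 R:12>9)
P1→{B,C} P2→{Q,R}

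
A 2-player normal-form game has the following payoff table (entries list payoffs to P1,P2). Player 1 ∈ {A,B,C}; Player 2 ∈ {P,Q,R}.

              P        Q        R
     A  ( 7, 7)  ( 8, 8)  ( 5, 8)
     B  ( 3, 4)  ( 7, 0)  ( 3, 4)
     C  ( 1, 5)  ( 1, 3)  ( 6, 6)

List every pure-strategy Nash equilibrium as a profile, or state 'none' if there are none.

(A,P): not NE [P2→R gives 8>7]
(A,Q): NE
(A,R): not NE [P1→C gives 6>5]
(B,P): not NE [P1→A gives 7>3]
(B,Q): not NE [P1→A gives 8>7; P2→R gives 4>0]
(B,R): not NE [P1→C gives 6>3]
(C,P): not NE [P1→A gives 7>1; P2→R gives 6>5]
(C,Q): not NE [P1→A gives 8>1; P2→R gives 6>3]
(C,R): NE

Nash profiles: (A,Q), (C,R)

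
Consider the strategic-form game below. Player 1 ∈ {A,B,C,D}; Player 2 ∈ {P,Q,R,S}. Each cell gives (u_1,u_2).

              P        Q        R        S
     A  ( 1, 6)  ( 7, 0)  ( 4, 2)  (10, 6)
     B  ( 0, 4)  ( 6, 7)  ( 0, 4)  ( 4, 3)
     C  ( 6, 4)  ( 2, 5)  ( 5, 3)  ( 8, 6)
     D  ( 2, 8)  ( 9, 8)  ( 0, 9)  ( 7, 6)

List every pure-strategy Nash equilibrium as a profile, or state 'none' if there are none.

(A,P): not NE [P1→C gives 6>1]
(A,Q): not NE [P1→D gives 9>7; P2→S gives 6>0]
(A,R): not NE [P1→C gives 5>4; P2→S gives 6>2]
(A,S): NE
(B,P): not NE [P1→C gives 6>0; P2→Q gives 7>4]
(B,Q): not NE [P1→D gives 9>6]
(B,R): not NE [P1→C gives 5>0; P2→Q gives 7>4]
(B,S): not NE [P1→A gives 10>4; P2→Q gives 7>3]
(C,P): not NE [P2→S gives 6>4]
(C,Q): not NE [P1→D gives 9>2; P2→S gives 6>5]
(C,R): not NE [P2→S gives 6>3]
(C,S): not NE [P1→A gives 10>8]
(D,P): not NE [P1→C gives 6>2; P2→R gives 9>8]
(D,Q): not NE [P2→R gives 9>8]
(D,R): not NE [P1→C gives 5>0]
(D,S): not NE [P1→A gives 10>7; P2→R gives 9>6]

Nash profiles: (A,S)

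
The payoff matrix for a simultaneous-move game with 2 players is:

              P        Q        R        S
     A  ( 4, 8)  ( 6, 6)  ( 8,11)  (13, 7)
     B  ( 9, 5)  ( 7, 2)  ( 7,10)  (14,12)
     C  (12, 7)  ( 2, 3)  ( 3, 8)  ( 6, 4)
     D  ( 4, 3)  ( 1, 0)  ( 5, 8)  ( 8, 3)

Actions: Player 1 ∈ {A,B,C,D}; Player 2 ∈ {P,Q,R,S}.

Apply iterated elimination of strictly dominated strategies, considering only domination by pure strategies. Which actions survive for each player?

Remaining: P1:{A,B} P2:{R,S}

P1 drop D (B beats it: P:9>4 Q:7>1 R:7>5 S:14>8)
P2 drop P (R beats it: A:11>8 B:10>5 C:8>7)
P1 drop C (A beats it: Q:6>2 R:8>3 S:13>6)
P2 drop Q (R beats it: A:11>6 B:10>2)
P1→{A,B} P2→{R,S}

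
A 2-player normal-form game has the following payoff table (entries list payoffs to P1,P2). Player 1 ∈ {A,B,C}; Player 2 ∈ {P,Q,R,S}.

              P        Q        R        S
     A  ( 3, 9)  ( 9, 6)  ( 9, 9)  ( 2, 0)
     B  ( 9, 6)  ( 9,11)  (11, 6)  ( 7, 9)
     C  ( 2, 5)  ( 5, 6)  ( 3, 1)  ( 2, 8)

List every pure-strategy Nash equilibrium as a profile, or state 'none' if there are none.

NE set: (B,Q)

(A,P): not NE [P1→B gives 9>3]
(A,Q): not NE [P2→R gives 9>6]
(A,R): not NE [P1→B gives 11>9]
(A,S): not NE [P1→B gives 7>2; P2→R gives 9>0]
(B,P): not NE [P2→Q gives 11>6]
(B,Q): NE
(B,R): not NE [P2→Q gives 11>6]
(B,S): not NE [P2→Q gives 11>9]
(C,P): not NE [P1→B gives 9>2; P2→S gives 8>5]
(C,Q): not NE [P1→B gives 9>5; P2→S gives 8>6]
(C,R): not NE [P1→B gives 11>3; P2→S gives 8>1]
(C,S): not NE [P1→B gives 7>2]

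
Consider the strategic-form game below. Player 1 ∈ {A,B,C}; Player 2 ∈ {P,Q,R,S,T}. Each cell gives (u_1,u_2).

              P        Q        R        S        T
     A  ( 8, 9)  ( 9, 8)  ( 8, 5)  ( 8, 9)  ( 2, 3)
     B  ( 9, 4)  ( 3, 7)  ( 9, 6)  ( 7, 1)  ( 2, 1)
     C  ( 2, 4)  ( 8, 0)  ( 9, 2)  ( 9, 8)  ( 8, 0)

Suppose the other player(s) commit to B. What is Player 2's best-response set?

argmax u_2 = {Q}

u_2(P vs B) = 4
u_2(Q vs B) = 7
u_2(R vs B) = 6
u_2(S vs B) = 1
u_2(T vs B) = 1
max payoff 7 at {Q}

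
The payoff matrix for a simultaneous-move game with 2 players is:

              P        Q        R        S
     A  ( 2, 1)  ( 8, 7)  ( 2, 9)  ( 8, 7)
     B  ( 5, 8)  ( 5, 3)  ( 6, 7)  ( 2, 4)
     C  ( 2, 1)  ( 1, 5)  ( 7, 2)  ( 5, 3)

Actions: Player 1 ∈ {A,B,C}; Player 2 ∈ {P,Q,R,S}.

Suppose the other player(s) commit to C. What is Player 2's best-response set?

P2 best: {Q}

u_2(P vs C) = 1
u_2(Q vs C) = 5
u_2(R vs C) = 2
u_2(S vs C) = 3
max payoff 5 at {Q}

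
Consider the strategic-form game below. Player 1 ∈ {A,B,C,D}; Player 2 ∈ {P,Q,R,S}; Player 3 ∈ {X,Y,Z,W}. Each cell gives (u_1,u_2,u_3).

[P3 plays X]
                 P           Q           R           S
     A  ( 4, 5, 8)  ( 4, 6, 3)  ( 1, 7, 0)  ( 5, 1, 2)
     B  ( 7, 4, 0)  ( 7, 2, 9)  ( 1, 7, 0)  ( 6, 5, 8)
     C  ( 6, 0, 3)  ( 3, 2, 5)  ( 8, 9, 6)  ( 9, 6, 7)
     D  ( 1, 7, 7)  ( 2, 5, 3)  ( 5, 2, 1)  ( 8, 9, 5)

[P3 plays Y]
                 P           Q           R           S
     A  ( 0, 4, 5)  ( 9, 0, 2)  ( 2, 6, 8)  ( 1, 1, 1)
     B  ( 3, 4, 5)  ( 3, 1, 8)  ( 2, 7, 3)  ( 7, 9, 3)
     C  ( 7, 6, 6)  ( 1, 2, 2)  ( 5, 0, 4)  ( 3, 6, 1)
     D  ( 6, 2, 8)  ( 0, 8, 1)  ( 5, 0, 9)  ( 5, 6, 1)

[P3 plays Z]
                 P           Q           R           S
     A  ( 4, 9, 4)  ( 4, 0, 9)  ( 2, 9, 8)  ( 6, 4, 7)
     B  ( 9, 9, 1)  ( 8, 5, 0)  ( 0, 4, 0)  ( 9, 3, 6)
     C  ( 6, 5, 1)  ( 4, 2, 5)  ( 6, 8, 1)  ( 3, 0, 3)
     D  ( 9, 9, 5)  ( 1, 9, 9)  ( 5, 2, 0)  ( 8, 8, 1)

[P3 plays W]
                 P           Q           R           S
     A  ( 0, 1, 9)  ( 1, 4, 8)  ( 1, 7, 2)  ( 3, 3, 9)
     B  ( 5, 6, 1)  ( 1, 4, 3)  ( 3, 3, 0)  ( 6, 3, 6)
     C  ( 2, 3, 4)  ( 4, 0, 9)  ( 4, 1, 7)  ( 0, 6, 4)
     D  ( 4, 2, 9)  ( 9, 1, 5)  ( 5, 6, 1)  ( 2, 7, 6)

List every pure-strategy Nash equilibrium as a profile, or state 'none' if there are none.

Nash profiles: (C,P,Y)

(A,P,X): not NE [P1→B gives 7>4; P2→R gives 7>5; P3→W gives 9>8]
(A,P,Y): not NE [P1→C gives 7>0; P2→R gives 6>4; P3→W gives 9>5]
(A,P,Z): not NE [P1→D gives 9>4; P3→W gives 9>4]
(A,P,W): not NE [P1→B gives 5>0; P2→R gives 7>1]
(A,Q,X): not NE [P1→B gives 7>4; P2→R gives 7>6; P3→Z gives 9>3]
(A,Q,Y): not NE [P2→R gives 6>0; P3→Z gives 9>2]
(A,Q,Z): not NE [P1→B gives 8>4; P2→R gives 9>0]
(A,Q,W): not NE [P1→D gives 9>1; P2→R gives 7>4; P3→Z gives 9>8]
(A,R,X): not NE [P1→C gives 8>1; P3→Z gives 8>0]
(A,R,Y): not NE [P1→D gives 5>2]
(A,R,Z): not NE [P1→C gives 6>2]
(A,R,W): not NE [P1→D gives 5>1; P3→Z gives 8>2]
(A,S,X): not NE [P1→C gives 9>5; P2→R gives 7>1; P3→W gives 9>2]
(A,S,Y): not NE [P1→B gives 7>1; P2→R gives 6>1; P3→W gives 9>1]
(A,S,Z): not NE [P1→B gives 9>6; P2→R gives 9>4; P3→W gives 9>7]
(A,S,W): not NE [P1→B gives 6>3; P2→R gives 7>3]
(B,P,X): not NE [P2→R gives 7>4; P3→Y gives 5>0]
(B,P,Y): not NE [P1→C gives 7>3; P2→S gives 9>4]
(B,P,Z): not NE [P3→Y gives 5>1]
(B,P,W): not NE [P3→Y gives 5>1]
(B,Q,X): not NE [P2→R gives 7>2]
(B,Q,Y): not NE [P1→A gives 9>3; P2→S gives 9>1; P3→X gives 9>8]
(B,Q,Z): not NE [P2→P gives 9>5; P3→X gives 9>0]
(B,Q,W): not NE [P1→D gives 9>1; P2→P gives 6>4; P3→X gives 9>3]
(B,R,X): not NE [P1→C gives 8>1; P3→Y gives 3>0]
(B,R,Y): not NE [P1→D gives 5>2; P2→S gives 9>7]
(B,R,Z): not NE [P1→C gives 6>0; P2→P gives 9>4; P3→Y gives 3>0]
(B,R,W): not NE [P1→D gives 5>3; P2→P gives 6>3; P3→Y gives 3>0]
(B,S,X): not NE [P1→C gives 9>6; P2→R gives 7>5]
(B,S,Y): not NE [P3→X gives 8>3]
(B,S,Z): not NE [P2→P gives 9>3; P3→X gives 8>6]
(B,S,W): not NE [P2→P gives 6>3; P3→X gives 8>6]
(C,P,X): not NE [P1→B gives 7>6; P2→R gives 9>0; P3→Y gives 6>3]
(C,P,Y): NE
(C,P,Z): not NE [P1→D gives 9>6; P2→R gives 8>5; P3→Y gives 6>1]
(C,P,W): not NE [P1→B gives 5>2; P2→S gives 6>3; P3→Y gives 6>4]
(C,Q,X): not NE [P1→B gives 7>3; P2→R gives 9>2; P3→W gives 9>5]
(C,Q,Y): not NE [P1→A gives 9>1; P2→S gives 6>2; P3→W gives 9>2]
(C,Q,Z): not NE [P1→B gives 8>4; P2→R gives 8>2; P3→W gives 9>5]
(C,Q,W): not NE [P1→D gives 9>4; P2→S gives 6>0]
(C,R,X): not NE [P3→W gives 7>6]
(C,R,Y): not NE [P2→S gives 6>0; P3→W gives 7>4]
(C,R,Z): not NE [P3→W gives 7>1]
(C,R,W): not NE [P1→D gives 5>4; P2→S gives 6>1]
(C,S,X): not NE [P2→R gives 9>6]
(C,S,Y): not NE [P1→B gives 7>3; P3→X gives 7>1]
(C,S,Z): not NE [P1→B gives 9>3; P2→R gives 8>0; P3→X gives 7>3]
(C,S,W): not NE [P1→B gives 6>0; P3→X gives 7>4]
(D,P,X): not NE [P1→B gives 7>1; P2→S gives 9>7; P3→W gives 9>7]
(D,P,Y): not NE [P1→C gives 7>6; P2→Q gives 8>2; P3→W gives 9>8]
(D,P,Z): not NE [P3→W gives 9>5]
(D,P,W): not NE [P1→B gives 5>4; P2→S gives 7>2]
(D,Q,X): not NE [P1→B gives 7>2; P2→S gives 9>5; P3→Z gives 9>3]
(D,Q,Y): not NE [P1→A gives 9>0; P3→Z gives 9>1]
(D,Q,Z): not NE [P1→B gives 8>1]
(D,Q,W): not NE [P2→S gives 7>1; P3→Z gives 9>5]
(D,R,X): not NE [P1→C gives 8>5; P2→S gives 9>2; P3→Y gives 9>1]
(D,R,Y): not NE [P2→Q gives 8>0]
(D,R,Z): not NE [P1→C gives 6>5; P2→Q gives 9>2; P3→Y gives 9>0]
(D,R,W): not NE [P2→S gives 7>6; P3→Y gives 9>1]
(D,S,X): not NE [P1→C gives 9>8; P3→W gives 6>5]
(D,S,Y): not NE [P1→B gives 7>5; P2→Q gives 8>6; P3→W gives 6>1]
(D,S,Z): not NE [P1→B gives 9>8; P2→Q gives 9>8; P3→W gives 6>1]
(D,S,W): not NE [P1→B gives 6>2]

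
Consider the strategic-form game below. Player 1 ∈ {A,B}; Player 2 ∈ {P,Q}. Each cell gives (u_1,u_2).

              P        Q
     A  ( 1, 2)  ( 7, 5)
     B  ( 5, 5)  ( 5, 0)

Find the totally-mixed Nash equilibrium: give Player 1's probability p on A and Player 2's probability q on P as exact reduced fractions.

P1 mixes 5/8 on A; P2 mixes 1/3 on P

P1 indiff ⇒ q·1+(1-q)·7 = q·5+(1-q)·5 ⇒ q(-4) = (1-q)(-2) ⇒ q = 1/3
P2 indiff ⇒ p·2+(1-p)·5 = p·5+(1-p)·0 ⇒ p(-3) = (1-p)(-5) ⇒ p = 5/8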